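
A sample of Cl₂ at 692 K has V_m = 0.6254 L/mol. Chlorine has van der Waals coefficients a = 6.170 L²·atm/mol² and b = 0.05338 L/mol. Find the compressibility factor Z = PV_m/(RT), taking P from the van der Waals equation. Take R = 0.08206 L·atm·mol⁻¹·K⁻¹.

P = RT/(V_m − b) − a/V_m² = (0.08206)(692)/(0.6254 − 0.05338) − 6.170/(0.6254)²
  = 56.786/0.57202 − 15.775 = 99.273 − 15.775 = 83.498 atm
Z = PV_m/(RT) = (83.498)(0.6254)/((0.08206)(692)) = 52.220/56.786 = 0.9196

Z ≈ 0.9196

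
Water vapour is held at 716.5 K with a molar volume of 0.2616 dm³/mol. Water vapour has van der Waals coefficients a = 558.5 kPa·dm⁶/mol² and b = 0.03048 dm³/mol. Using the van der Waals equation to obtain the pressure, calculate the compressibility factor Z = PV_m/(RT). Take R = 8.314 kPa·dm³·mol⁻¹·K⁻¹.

P = RT/(V_m − b) − a/V_m² = (8.314)(716.5)/(0.2616 − 0.03048) − 558.5/(0.2616)²
  = 5957.0/0.23112 − 8161.1 = 25774 − 8161.1 = 17613 kPa
Z = PV_m/(RT) = (17613)(0.2616)/((8.314)(716.5)) = 4607.6/5957.0 = 0.7735

Z ≈ 0.7735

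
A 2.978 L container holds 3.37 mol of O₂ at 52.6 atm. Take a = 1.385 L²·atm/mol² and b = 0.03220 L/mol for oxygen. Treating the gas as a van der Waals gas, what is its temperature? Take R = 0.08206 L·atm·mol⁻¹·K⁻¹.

T ≈ 564.2 K

T = (P + a n²/V²)(V − nb)/(nR)
P + a n²/V² = 52.6 + (1.385)(3.37)²/(2.978)² = 54.374 atm
V − nb = 2.978 − (3.37)(0.03220) = 2.8695 L
T = (54.374)(2.8695)/((3.37)(0.08206)) = 564.2 K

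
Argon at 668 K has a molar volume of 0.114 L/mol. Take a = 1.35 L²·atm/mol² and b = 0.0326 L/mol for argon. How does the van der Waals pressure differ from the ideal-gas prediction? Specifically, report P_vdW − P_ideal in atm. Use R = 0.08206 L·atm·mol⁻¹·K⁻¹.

Ideal: P_ideal = RT/V_m = (0.08206)(668)/0.114 = 480.843 atm
vdW: P = RT/(V_m − b) − a/V_m² = 54.8161/0.0814000 − 1.35/0.0129960 = 673.416 − 103.878 = 569.538 atm
ΔP = 569.538 − 480.843 = 88.70 atm

ΔP ≈ 88.70 atm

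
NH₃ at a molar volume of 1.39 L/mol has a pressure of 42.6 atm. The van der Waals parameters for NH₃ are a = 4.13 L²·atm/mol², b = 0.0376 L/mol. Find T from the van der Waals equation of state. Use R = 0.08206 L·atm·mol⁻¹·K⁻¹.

T = (P + a/V_m²)(V_m − b)/R
P + a/V_m² = 42.6 + 4.13/(1.39)² = 44.738 atm
V_m − b = 1.39 − 0.0376 = 1.3524 L/mol
T = (44.738)(1.3524)/0.08206 = 737.3 K

T ≈ 737.3 K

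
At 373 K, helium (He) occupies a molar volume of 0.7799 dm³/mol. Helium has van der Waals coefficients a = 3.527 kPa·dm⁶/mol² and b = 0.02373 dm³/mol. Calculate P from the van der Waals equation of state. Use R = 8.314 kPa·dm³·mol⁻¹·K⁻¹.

P = RT/(V_m − b) − a/V_m²
RT/(V_m − b) = (8.314)(373)/(0.7799 − 0.02373) = 3101.1/0.75617 = 4101.1 kPa
a/V_m² = 3.527/(0.7799)² = 5.7987 kPa
P = 4101.1 − 5.7987 = 4095 kPa

P ≈ 4095 kPa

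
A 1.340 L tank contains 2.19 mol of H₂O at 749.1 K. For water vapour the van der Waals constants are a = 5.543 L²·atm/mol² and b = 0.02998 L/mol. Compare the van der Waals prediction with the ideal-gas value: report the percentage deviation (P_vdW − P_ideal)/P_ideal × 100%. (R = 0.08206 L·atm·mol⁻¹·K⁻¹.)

Ideal: P_ideal = nRT/V = (2.19)(0.08206)(749.1)/1.340 = 100.464 atm
vdW: P = nRT/(V − nb) − a n²/V² = 134.622/1.27434 − 26.5848/1.79560 = 105.641 − 14.8055 = 90.836 atm
% deviation = (90.836 − 100.464)/100.464 × 100% = -9.58%

-9.58 %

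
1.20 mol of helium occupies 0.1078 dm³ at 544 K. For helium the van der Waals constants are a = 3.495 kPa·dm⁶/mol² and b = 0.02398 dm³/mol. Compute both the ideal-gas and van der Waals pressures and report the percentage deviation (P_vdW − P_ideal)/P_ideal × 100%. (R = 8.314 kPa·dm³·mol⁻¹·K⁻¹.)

Ideal: P_ideal = nRT/V = (1.20)(8.314)(544)/0.1078 = 50346.7 kPa
vdW: P = nRT/(V − nb) − a n²/V² = 5427.38/0.0790240 − 5.03280/0.0116208 = 68680.1 − 433.086 = 68247.0 kPa
% deviation = (68247.0 − 50346.7)/50346.7 × 100% = 35.55%

35.55 %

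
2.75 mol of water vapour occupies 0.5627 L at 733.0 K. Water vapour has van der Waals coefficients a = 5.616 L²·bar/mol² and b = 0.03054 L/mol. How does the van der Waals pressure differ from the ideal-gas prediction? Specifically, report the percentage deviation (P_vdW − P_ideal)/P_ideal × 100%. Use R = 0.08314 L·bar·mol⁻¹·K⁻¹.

-27.49 %

Ideal: P_ideal = nRT/V = (2.75)(0.08314)(733.0)/0.5627 = 297.831 bar
vdW: P = nRT/(V − nb) − a n²/V² = 167.589/0.478715 − 42.4710/0.316631 = 350.081 − 134.134 = 215.947 bar
% deviation = (215.947 − 297.831)/297.831 × 100% = -27.49%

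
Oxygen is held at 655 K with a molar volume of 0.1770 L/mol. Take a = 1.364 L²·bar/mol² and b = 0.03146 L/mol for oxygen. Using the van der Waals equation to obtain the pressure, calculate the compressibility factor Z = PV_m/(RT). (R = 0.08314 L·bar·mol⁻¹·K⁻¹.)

Z ≈ 1.075

P = RT/(V_m − b) − a/V_m² = (0.08314)(655)/(0.1770 − 0.03146) − 1.364/(0.1770)²
  = 54.457/0.14554 − 43.538 = 374.17 − 43.538 = 330.63 bar
Z = PV_m/(RT) = (330.63)(0.1770)/((0.08314)(655)) = 58.522/54.457 = 1.075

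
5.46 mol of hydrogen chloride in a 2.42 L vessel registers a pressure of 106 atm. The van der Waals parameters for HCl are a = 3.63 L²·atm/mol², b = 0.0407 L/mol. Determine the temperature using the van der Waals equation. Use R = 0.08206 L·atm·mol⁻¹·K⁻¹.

T ≈ 610.6 K

T = (P + a n²/V²)(V − nb)/(nR)
P + a n²/V² = 106 + (3.63)(5.46)²/(2.42)² = 124.48 atm
V − nb = 2.42 − (5.46)(0.0407) = 2.1978 L
T = (124.48)(2.1978)/((5.46)(0.08206)) = 610.6 K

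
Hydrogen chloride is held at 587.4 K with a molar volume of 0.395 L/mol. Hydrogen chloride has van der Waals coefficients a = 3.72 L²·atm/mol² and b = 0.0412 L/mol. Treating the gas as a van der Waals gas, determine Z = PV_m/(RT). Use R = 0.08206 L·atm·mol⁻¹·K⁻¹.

Z ≈ 0.9211

P = RT/(V_m − b) − a/V_m² = (0.08206)(587.4)/(0.395 − 0.0412) − 3.72/(0.395)²
  = 48.202/0.35380 − 23.842 = 136.24 − 23.842 = 112.40 atm
Z = PV_m/(RT) = (112.40)(0.395)/((0.08206)(587.4)) = 44.398/48.202 = 0.9211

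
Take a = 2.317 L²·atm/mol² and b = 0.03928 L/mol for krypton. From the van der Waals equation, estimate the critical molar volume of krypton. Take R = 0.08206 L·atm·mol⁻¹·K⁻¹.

For a van der Waals gas, V_m,c = 3b.
V_m,c = 3×0.03928 = 0.1178 L/mol

V_m,c ≈ 0.1178 L/mol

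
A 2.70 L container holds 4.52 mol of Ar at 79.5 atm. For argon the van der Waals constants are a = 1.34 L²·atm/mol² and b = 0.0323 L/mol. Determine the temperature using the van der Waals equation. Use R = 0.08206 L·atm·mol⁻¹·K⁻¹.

T = (P + a n²/V²)(V − nb)/(nR)
P + a n²/V² = 79.5 + (1.34)(4.52)²/(2.70)² = 83.255 atm
V − nb = 2.70 − (4.52)(0.0323) = 2.5540 L
T = (83.255)(2.5540)/((4.52)(0.08206)) = 573.3 K

T ≈ 573.3 K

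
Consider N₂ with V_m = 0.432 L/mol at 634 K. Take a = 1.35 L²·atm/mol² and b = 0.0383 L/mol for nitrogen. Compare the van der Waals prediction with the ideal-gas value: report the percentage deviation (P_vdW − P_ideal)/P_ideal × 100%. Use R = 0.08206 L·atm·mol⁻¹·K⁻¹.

Ideal: P_ideal = RT/V_m = (0.08206)(634)/0.432 = 120.431 atm
vdW: P = RT/(V_m − b) − a/V_m² = 52.0260/0.393700 − 1.35/0.186624 = 132.146 − 7.23380 = 124.912 atm
% deviation = (124.912 − 120.431)/120.431 × 100% = 3.72%

3.72 %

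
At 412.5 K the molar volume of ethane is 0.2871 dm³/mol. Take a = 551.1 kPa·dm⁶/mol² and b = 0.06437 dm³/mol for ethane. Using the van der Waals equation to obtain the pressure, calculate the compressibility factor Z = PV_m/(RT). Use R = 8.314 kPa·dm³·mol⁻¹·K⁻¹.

P = RT/(V_m − b) − a/V_m² = (8.314)(412.5)/(0.2871 − 0.06437) − 551.1/(0.2871)²
  = 3429.5/0.22273 − 6686.0 = 15398 − 6686.0 = 8712 kPa
Z = PV_m/(RT) = (8712)(0.2871)/((8.314)(412.5)) = 2501.2/3429.5 = 0.7293

Z ≈ 0.7293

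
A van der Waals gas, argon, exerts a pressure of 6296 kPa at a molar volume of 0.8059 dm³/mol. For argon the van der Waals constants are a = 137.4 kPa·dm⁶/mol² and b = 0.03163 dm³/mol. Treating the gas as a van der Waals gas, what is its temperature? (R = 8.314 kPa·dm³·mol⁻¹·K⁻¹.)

T = (P + a/V_m²)(V_m − b)/R
P + a/V_m² = 6296 + 137.4/(0.8059)² = 6507.6 kPa
V_m − b = 0.8059 − 0.03163 = 0.77427 dm³/mol
T = (6507.6)(0.77427)/8.314 = 606.0 K

T ≈ 606.0 K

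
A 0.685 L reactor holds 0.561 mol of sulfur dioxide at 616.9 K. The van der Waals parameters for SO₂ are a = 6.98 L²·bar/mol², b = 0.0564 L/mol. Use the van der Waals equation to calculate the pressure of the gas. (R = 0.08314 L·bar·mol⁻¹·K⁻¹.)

P = nRT/(V − nb) − a n²/V²
nRT/(V − nb) = (0.561)(0.08314)(616.9)/(0.685 − 0.561×0.0564) = 28.773/0.65336 = 44.039 bar
a n²/V² = (6.98)(0.561)²/(0.685)² = 4.6817 bar
P = 44.039 − 4.6817 = 39.36 bar

P ≈ 39.36 bar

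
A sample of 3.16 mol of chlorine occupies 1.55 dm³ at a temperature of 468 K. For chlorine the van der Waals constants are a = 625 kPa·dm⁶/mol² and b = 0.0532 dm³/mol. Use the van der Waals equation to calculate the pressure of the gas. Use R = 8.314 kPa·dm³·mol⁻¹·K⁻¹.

P ≈ 6300 kPa

P = nRT/(V − nb) − a n²/V²
nRT/(V − nb) = (3.16)(8.314)(468)/(1.55 − 3.16×0.0532) = 12295/1.3819 = 8897.2 kPa
a n²/V² = (625)(3.16)²/(1.55)² = 2597.7 kPa
P = 8897.2 − 2597.7 = 6300 kPa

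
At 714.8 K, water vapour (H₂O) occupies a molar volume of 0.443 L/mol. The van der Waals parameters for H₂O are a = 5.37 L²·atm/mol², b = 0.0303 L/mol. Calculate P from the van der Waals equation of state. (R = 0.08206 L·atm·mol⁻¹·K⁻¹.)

P ≈ 114.8 atm

P = RT/(V_m − b) − a/V_m²
RT/(V_m − b) = (0.08206)(714.8)/(0.443 − 0.0303) = 58.656/0.41270 = 142.13 atm
a/V_m² = 5.37/(0.443)² = 27.363 atm
P = 142.13 − 27.363 = 114.8 atm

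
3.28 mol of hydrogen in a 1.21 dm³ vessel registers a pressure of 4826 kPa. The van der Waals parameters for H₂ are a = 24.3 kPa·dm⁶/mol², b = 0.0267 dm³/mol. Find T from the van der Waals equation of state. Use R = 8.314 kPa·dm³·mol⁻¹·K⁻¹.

T ≈ 206.0 K

T = (P + a n²/V²)(V − nb)/(nR)
P + a n²/V² = 4826 + (24.3)(3.28)²/(1.21)² = 5004.6 kPa
V − nb = 1.21 − (3.28)(0.0267) = 1.1224 dm³
T = (5004.6)(1.1224)/((3.28)(8.314)) = 206.0 K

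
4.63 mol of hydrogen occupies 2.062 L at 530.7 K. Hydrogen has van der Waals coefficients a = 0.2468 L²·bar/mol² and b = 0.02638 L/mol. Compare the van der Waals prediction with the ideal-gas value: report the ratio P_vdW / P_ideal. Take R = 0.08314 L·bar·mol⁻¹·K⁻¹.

Ideal: P_ideal = nRT/V = (4.63)(0.08314)(530.7)/2.062 = 99.0721 bar
vdW: P = nRT/(V − nb) − a n²/V² = 204.287/1.93986 − 5.29063/4.25184 = 105.310 − 1.24432 = 104.066 bar
Ratio = 104.066/99.0721 = 1.050

P_vdW / P_ideal ≈ 1.050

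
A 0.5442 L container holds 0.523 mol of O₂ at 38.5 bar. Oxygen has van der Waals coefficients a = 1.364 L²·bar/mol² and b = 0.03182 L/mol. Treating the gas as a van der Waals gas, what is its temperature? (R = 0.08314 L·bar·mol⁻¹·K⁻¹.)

T = (P + a n²/V²)(V − nb)/(nR)
P + a n²/V² = 38.5 + (1.364)(0.523)²/(0.5442)² = 39.760 bar
V − nb = 0.5442 − (0.523)(0.03182) = 0.52756 L
T = (39.760)(0.52756)/((0.523)(0.08314)) = 482.4 K

T ≈ 482.4 K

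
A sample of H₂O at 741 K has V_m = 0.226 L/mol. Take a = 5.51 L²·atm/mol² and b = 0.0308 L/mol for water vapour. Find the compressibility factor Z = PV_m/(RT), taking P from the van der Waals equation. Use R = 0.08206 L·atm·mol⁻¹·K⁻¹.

P = RT/(V_m − b) − a/V_m² = (0.08206)(741)/(0.226 − 0.0308) − 5.51/(0.226)²
  = 60.806/0.19520 − 107.88 = 311.51 − 107.88 = 203.63 atm
Z = PV_m/(RT) = (203.63)(0.226)/((0.08206)(741)) = 46.020/60.806 = 0.7568

Z ≈ 0.7568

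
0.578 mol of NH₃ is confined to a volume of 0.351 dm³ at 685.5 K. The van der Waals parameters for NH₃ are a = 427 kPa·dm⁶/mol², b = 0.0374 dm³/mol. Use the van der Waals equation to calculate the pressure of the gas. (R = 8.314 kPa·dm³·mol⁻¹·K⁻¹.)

P = nRT/(V − nb) − a n²/V²
nRT/(V − nb) = (0.578)(8.314)(685.5)/(0.351 − 0.578×0.0374) = 3294.2/0.32938 = 10001 kPa
a n²/V² = (427)(0.578)²/(0.351)² = 1157.9 kPa
P = 10001 − 1157.9 = 8843 kPa

P ≈ 8843 kPa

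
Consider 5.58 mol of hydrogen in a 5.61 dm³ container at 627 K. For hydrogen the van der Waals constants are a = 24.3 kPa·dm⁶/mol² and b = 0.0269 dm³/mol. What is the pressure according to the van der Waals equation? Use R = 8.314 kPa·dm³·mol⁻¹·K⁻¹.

P ≈ 5304 kPa

P = nRT/(V − nb) − a n²/V²
nRT/(V − nb) = (5.58)(8.314)(627)/(5.61 − 5.58×0.0269) = 29088/5.4599 = 5327.6 kPa
a n²/V² = (24.3)(5.58)²/(5.61)² = 24.041 kPa
P = 5327.6 − 24.041 = 5304 kPa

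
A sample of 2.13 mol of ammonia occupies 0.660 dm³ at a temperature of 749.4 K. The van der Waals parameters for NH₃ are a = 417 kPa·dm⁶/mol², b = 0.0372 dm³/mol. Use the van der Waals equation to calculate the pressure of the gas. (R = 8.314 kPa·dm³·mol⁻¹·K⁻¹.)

P = nRT/(V − nb) − a n²/V²
nRT/(V − nb) = (2.13)(8.314)(749.4)/(0.660 − 2.13×0.0372) = 13271/0.58076 = 22851 kPa
a n²/V² = (417)(2.13)²/(0.660)² = 4343.2 kPa
P = 22851 − 4343.2 = 18508 kPa

P ≈ 18508 kPa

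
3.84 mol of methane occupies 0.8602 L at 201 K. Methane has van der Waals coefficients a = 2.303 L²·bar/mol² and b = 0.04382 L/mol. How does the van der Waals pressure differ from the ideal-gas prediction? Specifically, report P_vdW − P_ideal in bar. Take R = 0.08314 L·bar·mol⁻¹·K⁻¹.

Ideal: P_ideal = nRT/V = (3.84)(0.08314)(201)/0.8602 = 74.5998 bar
vdW: P = nRT/(V − nb) − a n²/V² = 64.1708/0.691931 − 33.9591/0.739944 = 92.7416 − 45.8941 = 46.8475 bar
ΔP = 46.8475 − 74.5998 = -27.75 bar

ΔP ≈ -27.75 bar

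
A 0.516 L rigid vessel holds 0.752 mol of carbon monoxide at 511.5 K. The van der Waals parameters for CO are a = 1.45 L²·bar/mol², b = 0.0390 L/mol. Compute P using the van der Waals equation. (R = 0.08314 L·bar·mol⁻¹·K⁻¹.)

P ≈ 62.63 bar

P = nRT/(V − nb) − a n²/V²
nRT/(V − nb) = (0.752)(0.08314)(511.5)/(0.516 − 0.752×0.0390) = 31.980/0.48667 = 65.712 bar
a n²/V² = (1.45)(0.752)²/(0.516)² = 3.0797 bar
P = 65.712 − 3.0797 = 62.63 bar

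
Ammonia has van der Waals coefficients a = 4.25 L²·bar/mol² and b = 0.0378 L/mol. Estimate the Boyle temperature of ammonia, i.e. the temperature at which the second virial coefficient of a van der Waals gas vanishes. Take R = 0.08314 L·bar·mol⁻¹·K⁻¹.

T_B ≈ 1352 K

For a van der Waals gas the second virial coefficient B₂ = b − a/(RT) vanishes at T_B = a/(Rb).
T_B = 4.25/(0.08314×0.0378) = 4.25/0.0031427 = 1352 K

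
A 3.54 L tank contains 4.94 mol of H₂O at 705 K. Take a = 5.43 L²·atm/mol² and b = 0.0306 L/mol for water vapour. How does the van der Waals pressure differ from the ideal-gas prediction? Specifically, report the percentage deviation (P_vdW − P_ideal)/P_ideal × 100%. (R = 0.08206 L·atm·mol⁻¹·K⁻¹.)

-8.64 %

Ideal: P_ideal = nRT/V = (4.94)(0.08206)(705)/3.54 = 80.7317 atm
vdW: P = nRT/(V − nb) − a n²/V² = 285.790/3.38884 − 132.512/12.5316 = 84.3327 − 10.5742 = 73.7585 atm
% deviation = (73.7585 − 80.7317)/80.7317 × 100% = -8.64%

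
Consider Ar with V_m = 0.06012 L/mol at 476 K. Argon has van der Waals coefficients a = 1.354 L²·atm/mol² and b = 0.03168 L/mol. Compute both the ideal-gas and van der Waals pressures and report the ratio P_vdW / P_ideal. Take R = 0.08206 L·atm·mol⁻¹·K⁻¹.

Ideal: P_ideal = RT/V_m = (0.08206)(476)/0.06012 = 649.710 atm
vdW: P = RT/(V_m − b) − a/V_m² = 39.0606/0.0284400 − 1.354/0.00361441 = 1373.44 − 374.612 = 998.83 atm
Ratio = 998.83/649.710 = 1.537

P_vdW / P_ideal ≈ 1.537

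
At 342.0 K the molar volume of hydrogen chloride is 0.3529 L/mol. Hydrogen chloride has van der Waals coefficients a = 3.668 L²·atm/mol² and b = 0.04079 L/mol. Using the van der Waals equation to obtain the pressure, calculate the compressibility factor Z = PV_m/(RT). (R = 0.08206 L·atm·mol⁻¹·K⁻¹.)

P = RT/(V_m − b) − a/V_m² = (0.08206)(342.0)/(0.3529 − 0.04079) − 3.668/(0.3529)²
  = 28.065/0.31211 − 29.453 = 89.920 − 29.453 = 60.467 atm
Z = PV_m/(RT) = (60.467)(0.3529)/((0.08206)(342.0)) = 21.339/28.065 = 0.7603

Z ≈ 0.7603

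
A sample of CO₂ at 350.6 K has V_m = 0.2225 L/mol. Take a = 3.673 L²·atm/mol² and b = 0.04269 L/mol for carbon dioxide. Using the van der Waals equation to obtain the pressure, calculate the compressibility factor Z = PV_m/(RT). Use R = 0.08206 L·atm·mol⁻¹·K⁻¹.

Z ≈ 0.6636

P = RT/(V_m − b) − a/V_m² = (0.08206)(350.6)/(0.2225 − 0.04269) − 3.673/(0.2225)²
  = 28.770/0.17981 − 74.193 = 160.00 − 74.193 = 85.81 atm
Z = PV_m/(RT) = (85.81)(0.2225)/((0.08206)(350.6)) = 19.093/28.770 = 0.6636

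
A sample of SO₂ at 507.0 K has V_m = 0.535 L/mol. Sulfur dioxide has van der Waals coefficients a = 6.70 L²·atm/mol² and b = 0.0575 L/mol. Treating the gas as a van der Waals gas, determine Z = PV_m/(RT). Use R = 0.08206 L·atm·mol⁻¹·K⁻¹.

Z ≈ 0.8194

P = RT/(V_m − b) − a/V_m² = (0.08206)(507.0)/(0.535 − 0.0575) − 6.70/(0.535)²
  = 41.604/0.47750 − 23.408 = 87.129 − 23.408 = 63.721 atm
Z = PV_m/(RT) = (63.721)(0.535)/((0.08206)(507.0)) = 34.091/41.604 = 0.8194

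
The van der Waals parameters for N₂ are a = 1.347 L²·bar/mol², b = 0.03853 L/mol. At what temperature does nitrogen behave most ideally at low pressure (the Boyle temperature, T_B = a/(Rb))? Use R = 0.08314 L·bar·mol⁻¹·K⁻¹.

For a van der Waals gas the second virial coefficient B₂ = b − a/(RT) vanishes at T_B = a/(Rb).
T_B = 1.347/(0.08314×0.03853) = 1.347/0.0032034 = 420.5 K

T_B ≈ 420.5 K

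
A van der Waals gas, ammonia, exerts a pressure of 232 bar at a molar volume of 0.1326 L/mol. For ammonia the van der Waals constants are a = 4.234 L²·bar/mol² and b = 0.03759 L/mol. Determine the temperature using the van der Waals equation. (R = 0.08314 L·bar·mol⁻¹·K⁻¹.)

T = (P + a/V_m²)(V_m − b)/R
P + a/V_m² = 232 + 4.234/(0.1326)² = 472.80 bar
V_m − b = 0.1326 − 0.03759 = 0.095010 L/mol
T = (472.80)(0.095010)/0.08314 = 540.3 K

T ≈ 540.3 K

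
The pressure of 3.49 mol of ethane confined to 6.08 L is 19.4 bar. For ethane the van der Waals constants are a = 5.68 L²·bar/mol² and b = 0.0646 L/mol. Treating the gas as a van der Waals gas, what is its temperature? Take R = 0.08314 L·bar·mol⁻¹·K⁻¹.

T = (P + a n²/V²)(V − nb)/(nR)
P + a n²/V² = 19.4 + (5.68)(3.49)²/(6.08)² = 21.272 bar
V − nb = 6.08 − (3.49)(0.0646) = 5.8545 L
T = (21.272)(5.8545)/((3.49)(0.08314)) = 429.2 K

T ≈ 429.2 K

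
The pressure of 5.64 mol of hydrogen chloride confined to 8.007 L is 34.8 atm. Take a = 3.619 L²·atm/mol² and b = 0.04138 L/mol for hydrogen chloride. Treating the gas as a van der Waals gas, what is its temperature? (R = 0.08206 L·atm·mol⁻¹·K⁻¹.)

T ≈ 614.7 K

T = (P + a n²/V²)(V − nb)/(nR)
P + a n²/V² = 34.8 + (3.619)(5.64)²/(8.007)² = 36.596 atm
V − nb = 8.007 − (5.64)(0.04138) = 7.7736 L
T = (36.596)(7.7736)/((5.64)(0.08206)) = 614.7 K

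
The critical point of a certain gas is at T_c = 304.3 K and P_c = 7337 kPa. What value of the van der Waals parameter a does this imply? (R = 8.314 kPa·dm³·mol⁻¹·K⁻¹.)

a ≈ 368.0 kPa·dm⁶/mol²

From T_c = 8a/(27Rb) and P_c = a/(27b²): a = 27 R² T_c²/(64 P_c).
a = 27×(8.314)²×(304.3)²/(64×7337) = 172817496/469568 = 368.0 kPa·dm⁶/mol²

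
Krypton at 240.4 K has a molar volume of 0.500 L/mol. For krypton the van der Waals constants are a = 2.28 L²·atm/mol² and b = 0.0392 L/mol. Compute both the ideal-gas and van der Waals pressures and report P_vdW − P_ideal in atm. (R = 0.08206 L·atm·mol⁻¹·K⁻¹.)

Ideal: P_ideal = RT/V_m = (0.08206)(240.4)/0.500 = 39.4544 atm
vdW: P = RT/(V_m − b) − a/V_m² = 19.7272/0.460800 − 2.28/0.250000 = 42.8108 − 9.12000 = 33.6908 atm
ΔP = 33.6908 − 39.4544 = -5.764 atm

ΔP ≈ -5.764 atm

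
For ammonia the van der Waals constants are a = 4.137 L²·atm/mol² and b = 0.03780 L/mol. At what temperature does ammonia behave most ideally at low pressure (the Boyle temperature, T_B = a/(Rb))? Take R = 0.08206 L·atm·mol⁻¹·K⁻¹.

T_B ≈ 1334 K

For a van der Waals gas the second virial coefficient B₂ = b − a/(RT) vanishes at T_B = a/(Rb).
T_B = 4.137/(0.08206×0.03780) = 4.137/0.0031019 = 1334 K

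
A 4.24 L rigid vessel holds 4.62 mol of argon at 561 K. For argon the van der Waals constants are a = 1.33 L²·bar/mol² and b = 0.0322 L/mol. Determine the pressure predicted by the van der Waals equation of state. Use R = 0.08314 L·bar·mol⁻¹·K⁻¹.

P ≈ 51.09 bar

P = nRT/(V − nb) − a n²/V²
nRT/(V − nb) = (4.62)(0.08314)(561)/(4.24 − 4.62×0.0322) = 215.48/4.0912 = 52.669 bar
a n²/V² = (1.33)(4.62)²/(4.24)² = 1.5791 bar
P = 52.669 − 1.5791 = 51.09 bar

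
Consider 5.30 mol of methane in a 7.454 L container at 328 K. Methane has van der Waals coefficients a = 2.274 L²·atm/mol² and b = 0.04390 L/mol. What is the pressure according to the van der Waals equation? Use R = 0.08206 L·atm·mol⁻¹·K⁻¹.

P ≈ 18.60 atm

P = nRT/(V − nb) − a n²/V²
nRT/(V − nb) = (5.30)(0.08206)(328)/(7.454 − 5.30×0.04390) = 142.65/7.2213 = 19.754 atm
a n²/V² = (2.274)(5.30)²/(7.454)² = 1.1496 atm
P = 19.754 − 1.1496 = 18.60 atm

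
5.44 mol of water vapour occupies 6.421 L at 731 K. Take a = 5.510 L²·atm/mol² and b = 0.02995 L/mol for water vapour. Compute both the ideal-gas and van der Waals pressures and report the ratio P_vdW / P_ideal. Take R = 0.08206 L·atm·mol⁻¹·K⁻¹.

Ideal: P_ideal = nRT/V = (5.44)(0.08206)(731)/6.421 = 50.8212 atm
vdW: P = nRT/(V − nb) − a n²/V² = 326.323/6.25807 − 163.061/41.2292 = 52.1444 − 3.95499 = 48.1894 atm
Ratio = 48.1894/50.8212 = 0.9482

P_vdW / P_ideal ≈ 0.9482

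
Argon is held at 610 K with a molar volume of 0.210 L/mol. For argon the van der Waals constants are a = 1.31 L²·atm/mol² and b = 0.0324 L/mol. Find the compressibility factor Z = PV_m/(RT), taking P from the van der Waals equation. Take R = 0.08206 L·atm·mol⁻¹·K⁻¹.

P = RT/(V_m − b) − a/V_m² = (0.08206)(610)/(0.210 − 0.0324) − 1.31/(0.210)²
  = 50.057/0.17760 − 29.705 = 281.85 − 29.705 = 252.15 atm
Z = PV_m/(RT) = (252.15)(0.210)/((0.08206)(610)) = 52.952/50.057 = 1.058

Z ≈ 1.058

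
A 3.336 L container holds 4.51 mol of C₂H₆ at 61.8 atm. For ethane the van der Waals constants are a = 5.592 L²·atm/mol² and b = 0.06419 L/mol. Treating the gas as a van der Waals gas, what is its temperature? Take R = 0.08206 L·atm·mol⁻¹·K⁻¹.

T = (P + a n²/V²)(V − nb)/(nR)
P + a n²/V² = 61.8 + (5.592)(4.51)²/(3.336)² = 72.020 atm
V − nb = 3.336 − (4.51)(0.06419) = 3.0465 L
T = (72.020)(3.0465)/((4.51)(0.08206)) = 592.9 K

T ≈ 592.9 K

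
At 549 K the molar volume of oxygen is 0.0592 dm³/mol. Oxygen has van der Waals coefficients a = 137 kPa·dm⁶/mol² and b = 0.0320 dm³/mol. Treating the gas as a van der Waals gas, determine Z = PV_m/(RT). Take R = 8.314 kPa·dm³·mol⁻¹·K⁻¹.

P = RT/(V_m − b) − a/V_m² = (8.314)(549)/(0.0592 − 0.0320) − 137/(0.0592)²
  = 4564.4/0.027200 − 39091 = 167809 − 39091 = 128718 kPa
Z = PV_m/(RT) = (128718)(0.0592)/((8.314)(549)) = 7620.1/4564.4 = 1.669

Z ≈ 1.669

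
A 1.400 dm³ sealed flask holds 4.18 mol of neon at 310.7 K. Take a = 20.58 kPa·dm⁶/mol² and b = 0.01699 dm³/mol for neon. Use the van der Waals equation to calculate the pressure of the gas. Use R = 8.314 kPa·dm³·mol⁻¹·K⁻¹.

P ≈ 7941 kPa

P = nRT/(V − nb) − a n²/V²
nRT/(V − nb) = (4.18)(8.314)(310.7)/(1.400 − 4.18×0.01699) = 10798/1.3290 = 8124.9 kPa
a n²/V² = (20.58)(4.18)²/(1.400)² = 183.46 kPa
P = 8124.9 − 183.46 = 7941 kPa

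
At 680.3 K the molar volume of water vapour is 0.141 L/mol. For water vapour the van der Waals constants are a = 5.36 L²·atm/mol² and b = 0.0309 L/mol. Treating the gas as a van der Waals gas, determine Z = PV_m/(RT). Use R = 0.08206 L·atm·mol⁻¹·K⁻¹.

P = RT/(V_m − b) − a/V_m² = (0.08206)(680.3)/(0.141 − 0.0309) − 5.36/(0.141)²
  = 55.825/0.11010 − 269.60 = 507.04 − 269.60 = 237.44 atm
Z = PV_m/(RT) = (237.44)(0.141)/((0.08206)(680.3)) = 33.479/55.825 = 0.5997

Z ≈ 0.5997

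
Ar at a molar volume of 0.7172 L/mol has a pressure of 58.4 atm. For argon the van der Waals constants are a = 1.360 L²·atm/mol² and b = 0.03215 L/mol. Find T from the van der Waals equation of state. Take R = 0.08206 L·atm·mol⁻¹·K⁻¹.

T ≈ 509.6 K

T = (P + a/V_m²)(V_m − b)/R
P + a/V_m² = 58.4 + 1.360/(0.7172)² = 61.044 atm
V_m − b = 0.7172 − 0.03215 = 0.68505 L/mol
T = (61.044)(0.68505)/0.08206 = 509.6 K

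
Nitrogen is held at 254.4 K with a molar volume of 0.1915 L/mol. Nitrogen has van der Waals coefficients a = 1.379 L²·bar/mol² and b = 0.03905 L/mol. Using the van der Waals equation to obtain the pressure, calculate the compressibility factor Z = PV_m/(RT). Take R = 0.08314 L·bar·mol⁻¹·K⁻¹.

P = RT/(V_m − b) − a/V_m² = (0.08314)(254.4)/(0.1915 − 0.03905) − 1.379/(0.1915)²
  = 21.151/0.15245 − 37.603 = 138.74 − 37.603 = 101.14 bar
Z = PV_m/(RT) = (101.14)(0.1915)/((0.08314)(254.4)) = 19.368/21.151 = 0.9157

Z ≈ 0.9157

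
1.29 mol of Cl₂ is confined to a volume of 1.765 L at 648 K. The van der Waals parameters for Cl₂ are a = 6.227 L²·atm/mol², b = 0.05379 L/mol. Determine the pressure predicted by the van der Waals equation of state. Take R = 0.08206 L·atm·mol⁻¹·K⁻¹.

P = nRT/(V − nb) − a n²/V²
nRT/(V − nb) = (1.29)(0.08206)(648)/(1.765 − 1.29×0.05379) = 68.596/1.6956 = 40.455 atm
a n²/V² = (6.227)(1.29)²/(1.765)² = 3.3264 atm
P = 40.455 − 3.3264 = 37.13 atm

P ≈ 37.13 atm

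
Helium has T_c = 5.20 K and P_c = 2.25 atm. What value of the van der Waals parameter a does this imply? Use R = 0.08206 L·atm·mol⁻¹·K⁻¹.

From T_c = 8a/(27Rb) and P_c = a/(27b²): a = 27 R² T_c²/(64 P_c).
a = 27×(0.08206)²×(5.20)²/(64×2.25) = 4.9162/144.00 = 0.03414 L²·atm/mol²

a ≈ 0.03414 L²·atm/mol²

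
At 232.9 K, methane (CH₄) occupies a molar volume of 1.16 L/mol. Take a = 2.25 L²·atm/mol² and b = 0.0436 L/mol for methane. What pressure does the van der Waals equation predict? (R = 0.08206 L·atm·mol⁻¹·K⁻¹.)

P = RT/(V_m − b) − a/V_m²
RT/(V_m − b) = (0.08206)(232.9)/(1.16 − 0.0436) = 19.112/1.1164 = 17.119 atm
a/V_m² = 2.25/(1.16)² = 1.6721 atm
P = 17.119 − 1.6721 = 15.45 atm

P ≈ 15.45 atm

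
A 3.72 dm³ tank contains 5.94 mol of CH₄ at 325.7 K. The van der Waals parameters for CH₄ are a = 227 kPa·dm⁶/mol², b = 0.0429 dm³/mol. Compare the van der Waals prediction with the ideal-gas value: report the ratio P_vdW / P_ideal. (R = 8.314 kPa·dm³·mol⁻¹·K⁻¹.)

Ideal: P_ideal = nRT/V = (5.94)(8.314)(325.7)/3.72 = 4323.86 kPa
vdW: P = nRT/(V − nb) − a n²/V² = 16084.7/3.46517 − 8009.38/13.8384 = 4641.82 − 578.779 = 4063.04 kPa
Ratio = 4063.04/4323.86 = 0.9397

P_vdW / P_ideal ≈ 0.9397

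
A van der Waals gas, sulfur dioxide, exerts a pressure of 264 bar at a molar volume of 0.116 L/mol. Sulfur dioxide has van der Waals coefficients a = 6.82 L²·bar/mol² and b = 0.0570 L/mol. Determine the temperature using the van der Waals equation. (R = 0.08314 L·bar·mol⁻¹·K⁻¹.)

T = (P + a/V_m²)(V_m − b)/R
P + a/V_m² = 264 + 6.82/(0.116)² = 770.84 bar
V_m − b = 0.116 − 0.0570 = 0.059000 L/mol
T = (770.84)(0.059000)/0.08314 = 547.0 K

T ≈ 547.0 K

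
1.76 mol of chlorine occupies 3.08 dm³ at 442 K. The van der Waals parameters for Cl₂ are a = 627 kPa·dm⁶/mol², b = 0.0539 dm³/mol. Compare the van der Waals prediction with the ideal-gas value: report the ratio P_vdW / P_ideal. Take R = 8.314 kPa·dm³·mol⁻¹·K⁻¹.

P_vdW / P_ideal ≈ 0.9343

Ideal: P_ideal = nRT/V = (1.76)(8.314)(442)/3.08 = 2099.88 kPa
vdW: P = nRT/(V − nb) − a n²/V² = 6467.63/2.98514 − 1942.20/9.48640 = 2166.61 − 204.735 = 1961.88 kPa
Ratio = 1961.88/2099.88 = 0.9343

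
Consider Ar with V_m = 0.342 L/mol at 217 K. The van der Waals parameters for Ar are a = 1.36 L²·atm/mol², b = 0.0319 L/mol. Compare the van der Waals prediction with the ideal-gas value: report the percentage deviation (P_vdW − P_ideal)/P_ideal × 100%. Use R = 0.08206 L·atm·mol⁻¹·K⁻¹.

Ideal: P_ideal = RT/V_m = (0.08206)(217)/0.342 = 52.0673 atm
vdW: P = RT/(V_m − b) − a/V_m² = 17.8070/0.310100 − 1.36/0.116964 = 57.4234 − 11.6275 = 45.7959 atm
% deviation = (45.7959 − 52.0673)/52.0673 × 100% = -12.04%

-12.04 %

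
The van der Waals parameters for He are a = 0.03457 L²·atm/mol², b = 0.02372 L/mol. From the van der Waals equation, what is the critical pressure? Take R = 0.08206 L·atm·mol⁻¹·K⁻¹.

P_c ≈ 2.276 atm

For a van der Waals gas, P_c = a/(27b²).
P_c = 0.03457/(27×(0.02372)²) = 0.03457/0.015191 = 2.276 atm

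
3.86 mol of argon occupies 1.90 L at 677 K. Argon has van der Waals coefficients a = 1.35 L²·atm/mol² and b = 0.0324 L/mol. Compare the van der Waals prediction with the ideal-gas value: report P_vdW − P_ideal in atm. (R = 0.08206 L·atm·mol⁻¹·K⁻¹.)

Ideal: P_ideal = nRT/V = (3.86)(0.08206)(677)/1.90 = 112.864 atm
vdW: P = nRT/(V − nb) − a n²/V² = 214.441/1.77494 − 20.1145/3.61000 = 120.816 − 5.57188 = 115.244 atm
ΔP = 115.244 − 112.864 = 2.38 atm

ΔP ≈ 2.38 atm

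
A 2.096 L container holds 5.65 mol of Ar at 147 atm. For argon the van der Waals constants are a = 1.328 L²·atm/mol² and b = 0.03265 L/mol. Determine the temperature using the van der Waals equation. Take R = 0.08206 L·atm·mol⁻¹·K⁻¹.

T = (P + a n²/V²)(V − nb)/(nR)
P + a n²/V² = 147 + (1.328)(5.65)²/(2.096)² = 156.65 atm
V − nb = 2.096 − (5.65)(0.03265) = 1.9115 L
T = (156.65)(1.9115)/((5.65)(0.08206)) = 645.8 K

T ≈ 645.8 K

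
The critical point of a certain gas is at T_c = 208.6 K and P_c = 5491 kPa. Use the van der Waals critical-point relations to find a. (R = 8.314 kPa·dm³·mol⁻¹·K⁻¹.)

From T_c = 8a/(27Rb) and P_c = a/(27b²): a = 27 R² T_c²/(64 P_c).
a = 27×(8.314)²×(208.6)²/(64×5491) = 81210543/351424 = 231.1 kPa·dm⁶/mol²

a ≈ 231.1 kPa·dm⁶/mol²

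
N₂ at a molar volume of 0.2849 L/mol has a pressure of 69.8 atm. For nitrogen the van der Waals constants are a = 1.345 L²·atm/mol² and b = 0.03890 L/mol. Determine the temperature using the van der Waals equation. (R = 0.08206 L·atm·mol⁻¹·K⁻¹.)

T ≈ 258.9 K

T = (P + a/V_m²)(V_m − b)/R
P + a/V_m² = 69.8 + 1.345/(0.2849)² = 86.371 atm
V_m − b = 0.2849 − 0.03890 = 0.24600 L/mol
T = (86.371)(0.24600)/0.08206 = 258.9 K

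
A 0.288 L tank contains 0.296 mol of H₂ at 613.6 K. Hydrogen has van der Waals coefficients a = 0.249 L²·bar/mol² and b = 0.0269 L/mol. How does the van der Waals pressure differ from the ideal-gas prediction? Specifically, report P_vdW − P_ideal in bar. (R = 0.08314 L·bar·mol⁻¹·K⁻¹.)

ΔP ≈ 1.228 bar

Ideal: P_ideal = nRT/V = (0.296)(0.08314)(613.6)/0.288 = 52.4318 bar
vdW: P = nRT/(V − nb) − a n²/V² = 15.1004/0.280038 − 0.0218164/0.0829440 = 53.9227 − 0.263026 = 53.6597 bar
ΔP = 53.6597 − 52.4318 = 1.228 bar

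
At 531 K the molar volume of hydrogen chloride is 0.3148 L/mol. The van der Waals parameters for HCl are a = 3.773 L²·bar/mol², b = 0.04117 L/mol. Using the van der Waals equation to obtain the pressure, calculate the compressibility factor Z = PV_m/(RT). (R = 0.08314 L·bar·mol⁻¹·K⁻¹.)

P = RT/(V_m − b) − a/V_m² = (0.08314)(531)/(0.3148 − 0.04117) − 3.773/(0.3148)²
  = 44.147/0.27363 − 38.073 = 161.34 − 38.073 = 123.27 bar
Z = PV_m/(RT) = (123.27)(0.3148)/((0.08314)(531)) = 38.805/44.147 = 0.8790

Z ≈ 0.8790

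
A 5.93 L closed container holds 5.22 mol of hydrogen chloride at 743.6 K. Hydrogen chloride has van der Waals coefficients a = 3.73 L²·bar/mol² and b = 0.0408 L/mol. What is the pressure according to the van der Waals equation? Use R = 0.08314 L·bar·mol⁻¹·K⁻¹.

P ≈ 53.56 bar

P = nRT/(V − nb) − a n²/V²
nRT/(V − nb) = (5.22)(0.08314)(743.6)/(5.93 − 5.22×0.0408) = 322.72/5.7170 = 56.449 bar
a n²/V² = (3.73)(5.22)²/(5.93)² = 2.8903 bar
P = 56.449 − 2.8903 = 53.56 bar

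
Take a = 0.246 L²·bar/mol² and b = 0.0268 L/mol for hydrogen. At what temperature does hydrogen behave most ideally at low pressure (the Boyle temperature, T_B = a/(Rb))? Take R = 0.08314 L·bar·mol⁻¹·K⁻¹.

For a van der Waals gas the second virial coefficient B₂ = b − a/(RT) vanishes at T_B = a/(Rb).
T_B = 0.246/(0.08314×0.0268) = 0.246/0.0022282 = 110.4 K

T_B ≈ 110.4 K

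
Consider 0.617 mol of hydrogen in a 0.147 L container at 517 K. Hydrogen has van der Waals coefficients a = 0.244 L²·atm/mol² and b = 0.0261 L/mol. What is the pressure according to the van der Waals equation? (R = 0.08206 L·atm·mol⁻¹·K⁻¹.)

P ≈ 195.7 atm

P = nRT/(V − nb) − a n²/V²
nRT/(V − nb) = (0.617)(0.08206)(517)/(0.147 − 0.617×0.0261) = 26.176/0.13090 = 199.97 atm
a n²/V² = (0.244)(0.617)²/(0.147)² = 4.2986 atm
P = 199.97 − 4.2986 = 195.7 atm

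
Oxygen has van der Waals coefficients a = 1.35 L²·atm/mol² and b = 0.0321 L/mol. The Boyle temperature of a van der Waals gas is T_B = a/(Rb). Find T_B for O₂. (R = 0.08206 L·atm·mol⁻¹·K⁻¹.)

T_B ≈ 512.5 K

For a van der Waals gas the second virial coefficient B₂ = b − a/(RT) vanishes at T_B = a/(Rb).
T_B = 1.35/(0.08206×0.0321) = 1.35/0.0026341 = 512.5 K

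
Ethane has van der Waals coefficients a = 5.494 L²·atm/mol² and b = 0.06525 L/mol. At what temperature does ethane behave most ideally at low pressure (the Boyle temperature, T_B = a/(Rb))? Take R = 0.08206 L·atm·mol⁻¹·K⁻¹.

T_B ≈ 1026 K

For a van der Waals gas the second virial coefficient B₂ = b − a/(RT) vanishes at T_B = a/(Rb).
T_B = 5.494/(0.08206×0.06525) = 5.494/0.0053544 = 1026 K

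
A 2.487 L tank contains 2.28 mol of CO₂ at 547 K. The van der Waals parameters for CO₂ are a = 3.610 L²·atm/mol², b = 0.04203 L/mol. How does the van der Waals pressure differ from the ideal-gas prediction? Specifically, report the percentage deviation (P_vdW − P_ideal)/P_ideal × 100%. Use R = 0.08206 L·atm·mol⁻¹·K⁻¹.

-3.37 %

Ideal: P_ideal = nRT/V = (2.28)(0.08206)(547)/2.487 = 41.1508 atm
vdW: P = nRT/(V − nb) − a n²/V² = 102.342/2.39117 − 18.7662/6.18517 = 42.8000 − 3.03406 = 39.7659 atm
% deviation = (39.7659 − 41.1508)/41.1508 × 100% = -3.37%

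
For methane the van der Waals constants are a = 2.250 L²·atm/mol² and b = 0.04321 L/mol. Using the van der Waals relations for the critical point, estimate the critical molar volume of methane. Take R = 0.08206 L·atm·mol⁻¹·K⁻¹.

V_m,c ≈ 0.1296 L/mol

For a van der Waals gas, V_m,c = 3b.
V_m,c = 3×0.04321 = 0.1296 L/mol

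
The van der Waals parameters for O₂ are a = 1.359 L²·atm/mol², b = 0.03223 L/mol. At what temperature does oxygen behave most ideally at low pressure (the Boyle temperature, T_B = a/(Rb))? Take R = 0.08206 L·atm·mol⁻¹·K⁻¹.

For a van der Waals gas the second virial coefficient B₂ = b − a/(RT) vanishes at T_B = a/(Rb).
T_B = 1.359/(0.08206×0.03223) = 1.359/0.0026448 = 513.8 K

T_B ≈ 513.8 K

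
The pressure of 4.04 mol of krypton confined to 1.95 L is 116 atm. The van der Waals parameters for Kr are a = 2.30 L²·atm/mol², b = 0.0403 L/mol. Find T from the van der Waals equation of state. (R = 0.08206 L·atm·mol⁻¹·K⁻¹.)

T ≈ 678.6 K

T = (P + a n²/V²)(V − nb)/(nR)
P + a n²/V² = 116 + (2.30)(4.04)²/(1.95)² = 125.87 atm
V − nb = 1.95 − (4.04)(0.0403) = 1.7872 L
T = (125.87)(1.7872)/((4.04)(0.08206)) = 678.6 K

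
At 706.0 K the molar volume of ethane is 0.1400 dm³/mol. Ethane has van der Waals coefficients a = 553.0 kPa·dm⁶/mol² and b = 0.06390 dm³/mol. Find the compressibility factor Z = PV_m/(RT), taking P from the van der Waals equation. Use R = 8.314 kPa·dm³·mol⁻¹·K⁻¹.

Z ≈ 1.167

P = RT/(V_m − b) − a/V_m² = (8.314)(706.0)/(0.1400 − 0.06390) − 553.0/(0.1400)²
  = 5869.7/0.076100 − 28214 = 77131 − 28214 = 48917 kPa
Z = PV_m/(RT) = (48917)(0.1400)/((8.314)(706.0)) = 6848.4/5869.7 = 1.167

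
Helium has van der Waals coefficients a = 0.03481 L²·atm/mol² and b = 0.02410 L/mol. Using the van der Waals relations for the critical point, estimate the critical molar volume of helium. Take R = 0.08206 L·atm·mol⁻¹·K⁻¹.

For a van der Waals gas, V_m,c = 3b.
V_m,c = 3×0.02410 = 0.07230 L/mol

V_m,c ≈ 0.07230 L/mol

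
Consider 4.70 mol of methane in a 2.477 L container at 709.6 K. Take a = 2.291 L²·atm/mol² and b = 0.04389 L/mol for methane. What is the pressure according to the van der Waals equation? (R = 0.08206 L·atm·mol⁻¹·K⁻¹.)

P ≈ 112.3 atm

P = nRT/(V − nb) − a n²/V²
nRT/(V − nb) = (4.70)(0.08206)(709.6)/(2.477 − 4.70×0.04389) = 273.68/2.2707 = 120.53 atm
a n²/V² = (2.291)(4.70)²/(2.477)² = 8.2484 atm
P = 120.53 − 8.2484 = 112.3 atm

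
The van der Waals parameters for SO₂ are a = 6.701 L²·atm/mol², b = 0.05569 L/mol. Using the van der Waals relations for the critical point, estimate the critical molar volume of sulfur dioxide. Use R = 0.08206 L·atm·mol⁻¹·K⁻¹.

For a van der Waals gas, V_m,c = 3b.
V_m,c = 3×0.05569 = 0.1671 L/mol

V_m,c ≈ 0.1671 L/mol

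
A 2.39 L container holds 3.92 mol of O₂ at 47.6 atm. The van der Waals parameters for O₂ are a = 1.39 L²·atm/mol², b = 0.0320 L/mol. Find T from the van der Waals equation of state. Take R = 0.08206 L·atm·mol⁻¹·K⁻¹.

T ≈ 361.4 K

T = (P + a n²/V²)(V − nb)/(nR)
P + a n²/V² = 47.6 + (1.39)(3.92)²/(2.39)² = 51.339 atm
V − nb = 2.39 − (3.92)(0.0320) = 2.2646 L
T = (51.339)(2.2646)/((3.92)(0.08206)) = 361.4 K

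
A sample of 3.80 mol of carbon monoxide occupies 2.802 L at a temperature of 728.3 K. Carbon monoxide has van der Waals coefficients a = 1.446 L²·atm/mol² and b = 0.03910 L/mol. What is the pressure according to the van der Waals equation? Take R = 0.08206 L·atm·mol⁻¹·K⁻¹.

P ≈ 82.93 atm

P = nRT/(V − nb) − a n²/V²
nRT/(V − nb) = (3.80)(0.08206)(728.3)/(2.802 − 3.80×0.03910) = 227.10/2.6534 = 85.588 atm
a n²/V² = (1.446)(3.80)²/(2.802)² = 2.6595 atm
P = 85.588 − 2.6595 = 82.93 atm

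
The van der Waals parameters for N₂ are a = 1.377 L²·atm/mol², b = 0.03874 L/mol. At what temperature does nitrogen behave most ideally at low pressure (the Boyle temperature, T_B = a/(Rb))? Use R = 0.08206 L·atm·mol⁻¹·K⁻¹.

T_B ≈ 433.2 K

For a van der Waals gas the second virial coefficient B₂ = b − a/(RT) vanishes at T_B = a/(Rb).
T_B = 1.377/(0.08206×0.03874) = 1.377/0.0031790 = 433.2 K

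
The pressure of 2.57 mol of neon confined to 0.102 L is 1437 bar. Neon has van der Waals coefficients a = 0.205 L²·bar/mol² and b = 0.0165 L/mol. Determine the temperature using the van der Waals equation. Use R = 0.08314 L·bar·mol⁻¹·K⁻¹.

T = (P + a n²/V²)(V − nb)/(nR)
P + a n²/V² = 1437 + (0.205)(2.57)²/(0.102)² = 1567.1 bar
V − nb = 0.102 − (2.57)(0.0165) = 0.059595 L
T = (1567.1)(0.059595)/((2.57)(0.08314)) = 437.1 K

T ≈ 437.1 K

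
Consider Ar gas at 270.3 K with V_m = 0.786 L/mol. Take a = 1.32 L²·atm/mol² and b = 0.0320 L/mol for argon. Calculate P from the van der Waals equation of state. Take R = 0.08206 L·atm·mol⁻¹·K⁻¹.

P = RT/(V_m − b) − a/V_m²
RT/(V_m − b) = (0.08206)(270.3)/(0.786 − 0.0320) = 22.181/0.75400 = 29.418 atm
a/V_m² = 1.32/(0.786)² = 2.1366 atm
P = 29.418 − 2.1366 = 27.28 atm

P ≈ 27.28 atm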